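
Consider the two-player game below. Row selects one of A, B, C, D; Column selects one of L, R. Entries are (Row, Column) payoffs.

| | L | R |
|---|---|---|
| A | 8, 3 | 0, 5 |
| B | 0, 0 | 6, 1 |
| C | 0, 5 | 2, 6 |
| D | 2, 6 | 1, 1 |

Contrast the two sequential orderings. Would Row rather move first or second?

second

If Row leads: Column's best replies are A→R, B→R, C→R, D→L; Row's induced payoffs 0, 6, 2, 2; outcome (B, R), payoffs (6, 1).
If Column leads: Row's best replies are L→A, R→B; Column's induced payoffs 3, 1; outcome (A, L), payoffs (8, 3).
Row gets 6 moving first and 8 moving second, so Row prefers to move second.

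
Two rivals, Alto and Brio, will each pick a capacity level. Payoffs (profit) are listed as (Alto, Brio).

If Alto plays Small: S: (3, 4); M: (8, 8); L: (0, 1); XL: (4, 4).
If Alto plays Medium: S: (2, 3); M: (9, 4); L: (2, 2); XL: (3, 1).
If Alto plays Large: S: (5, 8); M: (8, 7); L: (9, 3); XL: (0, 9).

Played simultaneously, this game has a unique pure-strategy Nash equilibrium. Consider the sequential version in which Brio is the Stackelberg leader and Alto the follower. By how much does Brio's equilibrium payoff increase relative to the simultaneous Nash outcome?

Work backward from Alto's decision.
- S → Alto plays Large (best of 3, 2, 5); Brio gets 8.
- M → Alto plays Medium (best of 8, 9, 8); Brio gets 4.
- L → Alto plays Large (best of 0, 2, 9); Brio gets 3.
- XL → Alto plays Small (best of 4, 3, 0); Brio gets 4.
Brio's induced payoffs are 8, 4, 3, 4, so Brio commits to S. Subgame-perfect outcome: (Large, S) with payoffs (5, 8).
For the simultaneous game, intersect best replies.
Alto's best replies: S→Large; M→Medium; L→Large; XL→Small.
Brio's best replies: Small→M; Medium→M; Large→XL.
The unique mutual best reply is (Medium, M), giving (9, 4).
Brio's commitment gain: 8 − 4 = 4.

4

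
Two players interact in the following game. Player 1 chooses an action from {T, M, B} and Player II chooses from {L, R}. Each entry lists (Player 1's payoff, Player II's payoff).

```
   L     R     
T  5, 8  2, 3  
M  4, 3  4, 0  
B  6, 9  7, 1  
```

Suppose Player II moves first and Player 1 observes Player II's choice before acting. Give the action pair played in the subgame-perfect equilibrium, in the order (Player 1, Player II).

Work backward from Player 1's decision.
- L: Player 1 compares 5, 4, 6 and picks B; Player II would get 9.
- R: Player 1 compares 2, 4, 7 and picks B; Player II would get 1.
Player II's induced payoffs are 9, 1, so Player II commits to L. Subgame-perfect outcome: (B, L) with payoffs (6, 9).

(B, L)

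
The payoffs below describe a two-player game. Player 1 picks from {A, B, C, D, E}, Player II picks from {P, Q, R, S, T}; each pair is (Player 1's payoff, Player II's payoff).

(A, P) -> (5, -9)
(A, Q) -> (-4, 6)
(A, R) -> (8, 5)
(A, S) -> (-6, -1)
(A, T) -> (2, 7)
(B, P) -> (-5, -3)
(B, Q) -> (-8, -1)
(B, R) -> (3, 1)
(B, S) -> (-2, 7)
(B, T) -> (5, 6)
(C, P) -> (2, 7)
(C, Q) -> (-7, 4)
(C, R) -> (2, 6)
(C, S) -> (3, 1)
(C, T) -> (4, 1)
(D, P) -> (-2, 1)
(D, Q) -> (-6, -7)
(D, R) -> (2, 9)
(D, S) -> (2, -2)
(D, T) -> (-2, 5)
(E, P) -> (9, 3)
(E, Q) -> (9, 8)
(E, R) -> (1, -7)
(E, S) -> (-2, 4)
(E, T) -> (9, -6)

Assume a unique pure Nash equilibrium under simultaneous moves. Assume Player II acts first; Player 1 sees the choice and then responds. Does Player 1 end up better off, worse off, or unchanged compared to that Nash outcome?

Backward induction with Player II moving first.
- P → Player 1 plays E (best of 5, -5, 2, -2, 9); Player II gets 3.
- Q → Player 1 plays E (best of -4, -8, -7, -6, 9); Player II gets 8.
- R → Player 1 plays A (best of 8, 3, 2, 2, 1); Player II gets 5.
- S → Player 1 plays C (best of -6, -2, 3, 2, -2); Player II gets 1.
- T → Player 1 plays E (best of 2, 5, 4, -2, 9); Player II gets -6.
Maximizing over 3, 8, 5, 1, -6, Player II chooses Q. Subgame-perfect outcome: (E, Q) with payoffs (9, 8).
For the simultaneous game, intersect best replies.
Player 1's best replies: P→E; Q→E; R→A; S→C; T→E.
Player II's best replies: A→T; B→S; C→P; D→R; E→Q.
The unique mutual best reply is (E, Q), giving (9, 8).
Player 1 earns 9 sequentially versus 9 at the Nash outcome: unchanged.

unchanged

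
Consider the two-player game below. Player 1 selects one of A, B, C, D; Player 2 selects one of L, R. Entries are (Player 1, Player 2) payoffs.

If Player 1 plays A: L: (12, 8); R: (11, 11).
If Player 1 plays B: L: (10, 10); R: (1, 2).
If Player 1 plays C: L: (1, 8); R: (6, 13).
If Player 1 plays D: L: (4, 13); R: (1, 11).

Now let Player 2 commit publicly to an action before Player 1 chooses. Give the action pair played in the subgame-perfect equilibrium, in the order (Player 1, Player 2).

(A, R)

Work backward from Player 1's decision.
- L: Player 1 compares 12, 10, 1, 4 and picks A; Player 2 would get 8.
- R: Player 1 compares 11, 1, 6, 1 and picks A; Player 2 would get 11.
Maximizing over 8, 11, Player 2 chooses R. Subgame-perfect outcome: (A, R) with payoffs (11, 11).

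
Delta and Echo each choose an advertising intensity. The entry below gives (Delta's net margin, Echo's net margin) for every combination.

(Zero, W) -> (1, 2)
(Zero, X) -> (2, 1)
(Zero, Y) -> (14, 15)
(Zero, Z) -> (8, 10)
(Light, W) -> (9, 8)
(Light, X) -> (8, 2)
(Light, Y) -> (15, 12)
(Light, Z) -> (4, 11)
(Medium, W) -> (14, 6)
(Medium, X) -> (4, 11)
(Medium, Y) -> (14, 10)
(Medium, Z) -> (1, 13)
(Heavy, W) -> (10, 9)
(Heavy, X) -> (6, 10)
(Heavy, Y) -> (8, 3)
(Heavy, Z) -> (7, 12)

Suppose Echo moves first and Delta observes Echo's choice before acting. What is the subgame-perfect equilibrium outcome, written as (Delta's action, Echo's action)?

(Light, Y)

Backward induction with Echo moving first.
- W: Delta compares 1, 9, 14, 10 and picks Medium; Echo would get 6.
- X: Delta compares 2, 8, 4, 6 and picks Light; Echo would get 2.
- Y: Delta compares 14, 15, 14, 8 and picks Light; Echo would get 12.
- Z: Delta compares 8, 4, 1, 7 and picks Zero; Echo would get 10.
Among 6, 2, 12, 10, the best is 12 at Y. Subgame-perfect outcome: (Light, Y) with payoffs (15, 12).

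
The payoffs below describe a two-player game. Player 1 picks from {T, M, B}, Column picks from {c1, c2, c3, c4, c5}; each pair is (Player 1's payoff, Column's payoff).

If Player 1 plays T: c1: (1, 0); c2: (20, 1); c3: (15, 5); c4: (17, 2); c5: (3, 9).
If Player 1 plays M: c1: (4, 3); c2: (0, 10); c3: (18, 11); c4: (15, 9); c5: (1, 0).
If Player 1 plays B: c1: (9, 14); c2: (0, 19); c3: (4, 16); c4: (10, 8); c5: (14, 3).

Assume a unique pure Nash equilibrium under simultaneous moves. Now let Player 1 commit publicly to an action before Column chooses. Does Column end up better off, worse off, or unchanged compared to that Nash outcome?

Work backward from Column's decision.
- T: Column compares 0, 1, 5, 2, 9 and picks c5; Player 1 would get 3.
- M: Column compares 3, 10, 11, 9, 0 and picks c3; Player 1 would get 18.
- B: Column compares 14, 19, 16, 8, 3 and picks c2; Player 1 would get 0.
Maximizing over 3, 18, 0, Player 1 chooses M. Subgame-perfect outcome: (M, c3) with payoffs (18, 11).
Under simultaneous play:
Player 1's best replies: c1→B; c2→T; c3→M; c4→T; c5→B.
Column's best replies: T→c5; M→c3; B→c2.
Only (M, c3) has each player best-responding; Nash payoffs (18, 11).
Column earns 11 sequentially versus 11 at the Nash outcome: unchanged.

unchanged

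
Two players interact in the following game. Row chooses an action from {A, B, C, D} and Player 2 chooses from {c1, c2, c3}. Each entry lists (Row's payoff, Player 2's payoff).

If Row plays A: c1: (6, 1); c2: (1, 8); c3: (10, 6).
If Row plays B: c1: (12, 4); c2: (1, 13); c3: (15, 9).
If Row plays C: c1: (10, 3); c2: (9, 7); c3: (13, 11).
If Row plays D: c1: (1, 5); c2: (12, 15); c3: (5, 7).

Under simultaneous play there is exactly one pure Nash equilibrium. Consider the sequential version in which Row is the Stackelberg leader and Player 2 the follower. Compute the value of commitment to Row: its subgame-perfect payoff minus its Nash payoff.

1

Backward induction with Row moving first.
- A: Player 2 compares 1, 8, 6 and picks c2; Row would get 1.
- B: Player 2 compares 4, 13, 9 and picks c2; Row would get 1.
- C: Player 2 compares 3, 7, 11 and picks c3; Row would get 13.
- D: Player 2 compares 5, 15, 7 and picks c2; Row would get 12.
Among 1, 1, 13, 12, the best is 13 at C. Subgame-perfect outcome: (C, c3) with payoffs (13, 11).
Now find the simultaneous Nash equilibrium.
Row's best replies: c1→B; c2→D; c3→B.
Player 2's best replies: A→c2; B→c2; C→c3; D→c2.
The unique mutual best reply is (D, c2), giving (12, 15).
Row's commitment gain: 13 − 12 = 1.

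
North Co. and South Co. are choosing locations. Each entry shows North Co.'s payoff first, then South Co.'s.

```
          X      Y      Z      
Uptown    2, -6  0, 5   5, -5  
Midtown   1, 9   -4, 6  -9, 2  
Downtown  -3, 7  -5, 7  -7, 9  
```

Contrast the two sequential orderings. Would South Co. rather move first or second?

If North Co. leads: South Co.'s best replies are Uptown→Y, Midtown→X, Downtown→Z; North Co.'s induced payoffs 0, 1, -7; outcome (Midtown, X), payoffs (1, 9).
If South Co. leads: North Co.'s best replies are X→Uptown, Y→Uptown, Z→Uptown; South Co.'s induced payoffs -6, 5, -5; outcome (Uptown, Y), payoffs (0, 5).
South Co. gets 5 moving first and 9 moving second, so South Co. prefers to move second.

second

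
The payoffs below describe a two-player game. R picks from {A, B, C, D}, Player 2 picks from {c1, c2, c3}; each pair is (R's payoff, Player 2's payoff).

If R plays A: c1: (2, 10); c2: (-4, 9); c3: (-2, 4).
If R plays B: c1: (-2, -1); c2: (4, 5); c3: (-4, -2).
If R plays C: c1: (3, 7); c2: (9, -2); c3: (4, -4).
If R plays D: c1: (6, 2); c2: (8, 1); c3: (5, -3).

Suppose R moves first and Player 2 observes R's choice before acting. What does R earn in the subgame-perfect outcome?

Backward induction with R moving first.
- A: BR = c1, leader payoff 2.
- B: BR = c2, leader payoff 4.
- C: BR = c1, leader payoff 3.
- D: BR = c1, leader payoff 6.
Among 2, 4, 3, 6, the best is 6 at D. Subgame-perfect outcome: (D, c1) with payoffs (6, 2).

6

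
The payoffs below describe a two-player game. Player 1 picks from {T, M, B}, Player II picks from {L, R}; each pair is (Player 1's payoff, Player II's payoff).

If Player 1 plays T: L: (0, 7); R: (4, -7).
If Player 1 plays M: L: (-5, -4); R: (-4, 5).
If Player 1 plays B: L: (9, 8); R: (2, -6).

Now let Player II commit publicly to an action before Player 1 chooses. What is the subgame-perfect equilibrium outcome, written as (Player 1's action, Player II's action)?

(B, L)

Player 1 best-responds to each possible Player II move:
- L: Player 1 compares 0, -5, 9 and picks B; Player II would get 8.
- R: Player 1 compares 4, -4, 2 and picks T; Player II would get -7.
Maximizing over 8, -7, Player II chooses L. Subgame-perfect outcome: (B, L) with payoffs (9, 8).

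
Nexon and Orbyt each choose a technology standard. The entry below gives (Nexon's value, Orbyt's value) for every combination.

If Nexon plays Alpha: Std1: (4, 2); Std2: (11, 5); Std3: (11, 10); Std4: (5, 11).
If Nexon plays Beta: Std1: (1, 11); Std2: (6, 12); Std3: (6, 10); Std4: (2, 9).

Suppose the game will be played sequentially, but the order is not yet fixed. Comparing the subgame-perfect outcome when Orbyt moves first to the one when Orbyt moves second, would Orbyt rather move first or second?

If Nexon leads: Orbyt's best replies are Alpha→Std4, Beta→Std2; Nexon's induced payoffs 5, 6; outcome (Beta, Std2), payoffs (6, 12).
If Orbyt leads: Nexon's best replies are Std1→Alpha, Std2→Alpha, Std3→Alpha, Std4→Alpha; Orbyt's induced payoffs 2, 5, 10, 11; outcome (Alpha, Std4), payoffs (5, 11).
Orbyt gets 11 moving first and 12 moving second, so Orbyt prefers to move second.

second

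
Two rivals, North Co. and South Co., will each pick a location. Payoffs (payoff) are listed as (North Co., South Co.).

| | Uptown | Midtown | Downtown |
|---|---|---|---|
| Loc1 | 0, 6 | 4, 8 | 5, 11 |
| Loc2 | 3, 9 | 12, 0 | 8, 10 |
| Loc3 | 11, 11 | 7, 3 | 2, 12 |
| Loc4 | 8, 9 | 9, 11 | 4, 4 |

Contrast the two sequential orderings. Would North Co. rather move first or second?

If North Co. leads: South Co.'s best replies are Loc1→Downtown, Loc2→Downtown, Loc3→Downtown, Loc4→Midtown; North Co.'s induced payoffs 5, 8, 2, 9; outcome (Loc4, Midtown), payoffs (9, 11).
If South Co. leads: North Co.'s best replies are Uptown→Loc3, Midtown→Loc2, Downtown→Loc2; South Co.'s induced payoffs 11, 0, 10; outcome (Loc3, Uptown), payoffs (11, 11).
North Co. gets 9 moving first and 11 moving second, so North Co. prefers to move second.

second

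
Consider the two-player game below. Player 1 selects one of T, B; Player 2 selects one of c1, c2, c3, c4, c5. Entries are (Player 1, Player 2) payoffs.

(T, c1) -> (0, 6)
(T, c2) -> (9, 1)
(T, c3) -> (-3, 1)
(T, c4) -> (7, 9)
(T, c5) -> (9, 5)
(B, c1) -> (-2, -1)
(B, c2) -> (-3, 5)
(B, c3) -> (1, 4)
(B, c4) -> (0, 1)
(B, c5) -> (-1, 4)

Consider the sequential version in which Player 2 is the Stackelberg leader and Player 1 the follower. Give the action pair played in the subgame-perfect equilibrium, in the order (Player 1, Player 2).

Backward induction with Player 2 moving first.
- c1: BR = T, leader payoff 6.
- c2: BR = T, leader payoff 1.
- c3: BR = B, leader payoff 4.
- c4: BR = T, leader payoff 9.
- c5: BR = T, leader payoff 5.
Maximizing over 6, 1, 4, 9, 5, Player 2 chooses c4. Subgame-perfect outcome: (T, c4) with payoffs (7, 9).

(T, c4)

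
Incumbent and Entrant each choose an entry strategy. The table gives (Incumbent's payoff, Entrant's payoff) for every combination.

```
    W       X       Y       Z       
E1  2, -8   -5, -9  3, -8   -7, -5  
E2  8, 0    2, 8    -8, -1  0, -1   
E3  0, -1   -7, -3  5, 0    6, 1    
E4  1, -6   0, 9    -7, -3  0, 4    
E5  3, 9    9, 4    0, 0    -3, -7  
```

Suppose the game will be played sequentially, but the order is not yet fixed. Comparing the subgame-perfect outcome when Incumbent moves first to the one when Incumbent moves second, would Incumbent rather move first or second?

second

If Incumbent leads: Entrant's best replies are E1→Z, E2→X, E3→Z, E4→X, E5→W; Incumbent's induced payoffs -7, 2, 6, 0, 3; outcome (E3, Z), payoffs (6, 1).
If Entrant leads: Incumbent's best replies are W→E2, X→E5, Y→E3, Z→E3; Entrant's induced payoffs 0, 4, 0, 1; outcome (E5, X), payoffs (9, 4).
Incumbent gets 6 moving first and 9 moving second, so Incumbent prefers to move second.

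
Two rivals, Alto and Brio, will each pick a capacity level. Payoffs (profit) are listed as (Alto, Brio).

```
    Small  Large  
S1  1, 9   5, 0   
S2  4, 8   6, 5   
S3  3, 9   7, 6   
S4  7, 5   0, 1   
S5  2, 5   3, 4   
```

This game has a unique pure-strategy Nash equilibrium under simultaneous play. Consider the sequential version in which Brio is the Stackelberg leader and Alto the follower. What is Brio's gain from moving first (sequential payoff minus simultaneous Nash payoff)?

1

Work backward from Alto's decision.
- Small: Alto compares 1, 4, 3, 7, 2 and picks S4; Brio would get 5.
- Large: Alto compares 5, 6, 7, 0, 3 and picks S3; Brio would get 6.
Among 5, 6, the best is 6 at Large. Subgame-perfect outcome: (S3, Large) with payoffs (7, 6).
For the simultaneous game, intersect best replies.
Alto's best replies: Small→S4; Large→S3.
Brio's best replies: S1→Small; S2→Small; S3→Small; S4→Small; S5→Small.
The unique mutual best reply is (S4, Small), giving (7, 5).
Brio's commitment gain: 6 − 5 = 1.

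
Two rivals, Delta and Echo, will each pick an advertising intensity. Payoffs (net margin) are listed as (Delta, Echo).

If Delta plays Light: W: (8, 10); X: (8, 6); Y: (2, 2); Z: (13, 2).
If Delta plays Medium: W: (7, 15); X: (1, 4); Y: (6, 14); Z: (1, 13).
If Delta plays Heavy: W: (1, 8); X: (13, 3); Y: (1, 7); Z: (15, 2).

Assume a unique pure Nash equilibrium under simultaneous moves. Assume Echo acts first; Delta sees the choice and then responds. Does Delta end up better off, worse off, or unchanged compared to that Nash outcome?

worse off

Work backward from Delta's decision.
- W: Delta compares 8, 7, 1 and picks Light; Echo would get 10.
- X: Delta compares 8, 1, 13 and picks Heavy; Echo would get 3.
- Y: Delta compares 2, 6, 1 and picks Medium; Echo would get 14.
- Z: Delta compares 13, 1, 15 and picks Heavy; Echo would get 2.
Maximizing over 10, 3, 14, 2, Echo chooses Y. Subgame-perfect outcome: (Medium, Y) with payoffs (6, 14).
For the simultaneous game, intersect best replies.
Delta's best replies: W→Light; X→Heavy; Y→Medium; Z→Heavy.
Echo's best replies: Light→W; Medium→W; Heavy→W.
Only (Light, W) has each player best-responding; Nash payoffs (8, 10).
Delta earns 6 sequentially versus 8 at the Nash outcome: worse off.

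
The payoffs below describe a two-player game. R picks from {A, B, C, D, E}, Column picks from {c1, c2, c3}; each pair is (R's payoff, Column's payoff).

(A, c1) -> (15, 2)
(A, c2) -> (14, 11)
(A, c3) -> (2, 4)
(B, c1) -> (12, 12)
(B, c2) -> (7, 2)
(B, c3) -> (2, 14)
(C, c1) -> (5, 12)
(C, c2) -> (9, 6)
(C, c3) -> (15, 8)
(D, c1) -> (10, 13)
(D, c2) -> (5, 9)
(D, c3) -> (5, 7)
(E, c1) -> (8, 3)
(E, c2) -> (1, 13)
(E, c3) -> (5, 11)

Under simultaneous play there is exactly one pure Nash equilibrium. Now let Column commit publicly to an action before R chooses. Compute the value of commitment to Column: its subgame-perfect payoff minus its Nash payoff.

0

R best-responds to each possible Column move:
- c1: BR = A, leader payoff 2.
- c2: BR = A, leader payoff 11.
- c3: BR = C, leader payoff 8.
Maximizing over 2, 11, 8, Column chooses c2. Subgame-perfect outcome: (A, c2) with payoffs (14, 11).
Under simultaneous play:
R's best replies: c1→A; c2→A; c3→C.
Column's best replies: A→c2; B→c3; C→c1; D→c1; E→c2.
Only (A, c2) has each player best-responding; Nash payoffs (14, 11).
Column's commitment gain: 11 − 11 = 0.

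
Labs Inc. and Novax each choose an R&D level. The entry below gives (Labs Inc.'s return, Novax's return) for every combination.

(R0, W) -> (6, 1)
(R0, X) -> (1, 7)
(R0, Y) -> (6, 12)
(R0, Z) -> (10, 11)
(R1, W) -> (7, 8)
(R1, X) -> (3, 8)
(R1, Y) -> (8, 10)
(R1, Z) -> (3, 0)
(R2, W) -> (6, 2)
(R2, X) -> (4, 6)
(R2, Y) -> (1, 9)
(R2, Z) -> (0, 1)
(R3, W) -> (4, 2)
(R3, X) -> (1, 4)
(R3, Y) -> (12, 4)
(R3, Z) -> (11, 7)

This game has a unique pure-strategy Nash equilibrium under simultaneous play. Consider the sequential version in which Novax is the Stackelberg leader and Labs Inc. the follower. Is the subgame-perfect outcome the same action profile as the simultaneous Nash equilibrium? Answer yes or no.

no

Solve by backward induction (Novax leads).
- W → Labs Inc. plays R1 (best of 6, 7, 6, 4); Novax gets 8.
- X → Labs Inc. plays R2 (best of 1, 3, 4, 1); Novax gets 6.
- Y → Labs Inc. plays R3 (best of 6, 8, 1, 12); Novax gets 4.
- Z → Labs Inc. plays R3 (best of 10, 3, 0, 11); Novax gets 7.
Among 8, 6, 4, 7, the best is 8 at W. Subgame-perfect outcome: (R1, W) with payoffs (7, 8).
Now find the simultaneous Nash equilibrium.
Labs Inc.'s best replies: W→R1; X→R2; Y→R3; Z→R3.
Novax's best replies: R0→Y; R1→Y; R2→Y; R3→Z.
The unique mutual best reply is (R3, Z), giving (11, 7).
Sequential outcome (R1, W) differs from the Nash profile (R3, Z).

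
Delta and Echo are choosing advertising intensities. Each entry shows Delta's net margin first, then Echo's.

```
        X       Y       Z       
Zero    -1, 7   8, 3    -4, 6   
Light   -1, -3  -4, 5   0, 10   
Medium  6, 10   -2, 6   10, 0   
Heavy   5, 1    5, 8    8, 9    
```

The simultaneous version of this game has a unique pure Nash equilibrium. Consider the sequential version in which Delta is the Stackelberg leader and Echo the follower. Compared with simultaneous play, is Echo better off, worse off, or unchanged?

Work backward from Echo's decision.
- Zero: Echo compares 7, 3, 6 and picks X; Delta would get -1.
- Light: Echo compares -3, 5, 10 and picks Z; Delta would get 0.
- Medium: Echo compares 10, 6, 0 and picks X; Delta would get 6.
- Heavy: Echo compares 1, 8, 9 and picks Z; Delta would get 8.
Maximizing over -1, 0, 6, 8, Delta chooses Heavy. Subgame-perfect outcome: (Heavy, Z) with payoffs (8, 9).
Under simultaneous play:
Delta's best replies: X→Medium; Y→Zero; Z→Medium.
Echo's best replies: Zero→X; Light→Z; Medium→X; Heavy→Z.
Only (Medium, X) has each player best-responding; Nash payoffs (6, 10).
Echo earns 9 sequentially versus 10 at the Nash outcome: worse off.

worse off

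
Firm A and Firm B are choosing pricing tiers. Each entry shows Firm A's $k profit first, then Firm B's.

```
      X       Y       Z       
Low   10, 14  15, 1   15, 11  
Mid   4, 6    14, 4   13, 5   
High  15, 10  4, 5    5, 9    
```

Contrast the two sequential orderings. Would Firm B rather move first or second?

If Firm A leads: Firm B's best replies are Low→X, Mid→X, High→X; Firm A's induced payoffs 10, 4, 15; outcome (High, X), payoffs (15, 10).
If Firm B leads: Firm A's best replies are X→High, Y→Low, Z→Low; Firm B's induced payoffs 10, 1, 11; outcome (Low, Z), payoffs (15, 11).
Firm B gets 11 moving first and 10 moving second, so Firm B prefers to move first.

first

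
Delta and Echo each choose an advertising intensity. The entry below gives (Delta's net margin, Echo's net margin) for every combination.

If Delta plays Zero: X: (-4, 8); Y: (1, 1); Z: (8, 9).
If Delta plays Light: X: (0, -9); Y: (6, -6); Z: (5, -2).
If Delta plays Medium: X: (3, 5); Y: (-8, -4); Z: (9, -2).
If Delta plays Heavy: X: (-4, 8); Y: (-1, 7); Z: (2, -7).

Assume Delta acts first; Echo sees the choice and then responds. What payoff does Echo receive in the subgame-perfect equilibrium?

9

Solve by backward induction (Delta leads).
- Zero: Echo compares 8, 1, 9 and picks Z; Delta would get 8.
- Light: Echo compares -9, -6, -2 and picks Z; Delta would get 5.
- Medium: Echo compares 5, -4, -2 and picks X; Delta would get 3.
- Heavy: Echo compares 8, 7, -7 and picks X; Delta would get -4.
Delta's induced payoffs are 8, 5, 3, -4, so Delta commits to Zero. Subgame-perfect outcome: (Zero, Z) with payoffs (8, 9).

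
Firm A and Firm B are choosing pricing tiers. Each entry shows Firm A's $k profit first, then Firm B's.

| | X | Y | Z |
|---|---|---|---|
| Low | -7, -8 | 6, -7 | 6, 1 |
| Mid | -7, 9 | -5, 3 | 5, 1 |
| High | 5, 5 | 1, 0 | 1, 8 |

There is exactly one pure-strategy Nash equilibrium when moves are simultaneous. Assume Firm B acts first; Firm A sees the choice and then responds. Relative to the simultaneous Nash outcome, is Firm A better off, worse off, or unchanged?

Solve by backward induction (Firm B leads).
- X: BR = High, leader payoff 5.
- Y: BR = Low, leader payoff -7.
- Z: BR = Low, leader payoff 1.
Among 5, -7, 1, the best is 5 at X. Subgame-perfect outcome: (High, X) with payoffs (5, 5).
For the simultaneous game, intersect best replies.
Firm A's best replies: X→High; Y→Low; Z→Low.
Firm B's best replies: Low→Z; Mid→X; High→Z.
Only (Low, Z) has each player best-responding; Nash payoffs (6, 1).
Firm A earns 5 sequentially versus 6 at the Nash outcome: worse off.

worse off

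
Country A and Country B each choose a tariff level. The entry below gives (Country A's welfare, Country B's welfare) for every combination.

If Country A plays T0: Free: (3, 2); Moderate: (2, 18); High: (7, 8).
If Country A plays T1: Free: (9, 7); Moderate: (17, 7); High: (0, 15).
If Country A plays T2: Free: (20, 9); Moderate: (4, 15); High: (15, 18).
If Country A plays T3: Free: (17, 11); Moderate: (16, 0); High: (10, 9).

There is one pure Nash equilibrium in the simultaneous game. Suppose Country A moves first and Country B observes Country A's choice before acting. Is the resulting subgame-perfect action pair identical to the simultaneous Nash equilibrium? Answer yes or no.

Backward induction with Country A moving first.
- T0: BR = Moderate, leader payoff 2.
- T1: BR = High, leader payoff 0.
- T2: BR = High, leader payoff 15.
- T3: BR = Free, leader payoff 17.
Maximizing over 2, 0, 15, 17, Country A chooses T3. Subgame-perfect outcome: (T3, Free) with payoffs (17, 11).
For the simultaneous game, intersect best replies.
Country A's best replies: Free→T2; Moderate→T1; High→T2.
Country B's best replies: T0→Moderate; T1→High; T2→High; T3→Free.
Only (T2, High) has each player best-responding; Nash payoffs (15, 18).
Sequential outcome (T3, Free) differs from the Nash profile (T2, High).

no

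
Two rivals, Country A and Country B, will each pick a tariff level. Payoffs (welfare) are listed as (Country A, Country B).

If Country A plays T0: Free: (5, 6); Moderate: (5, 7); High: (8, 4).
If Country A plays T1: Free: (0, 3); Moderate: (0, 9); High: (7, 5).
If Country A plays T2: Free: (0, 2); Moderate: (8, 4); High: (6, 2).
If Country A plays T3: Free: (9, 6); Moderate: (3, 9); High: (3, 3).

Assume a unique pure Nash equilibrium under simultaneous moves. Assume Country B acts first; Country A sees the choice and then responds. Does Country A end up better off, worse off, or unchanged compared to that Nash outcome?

Solve by backward induction (Country B leads).
- Free: BR = T3, leader payoff 6.
- Moderate: BR = T2, leader payoff 4.
- High: BR = T0, leader payoff 4.
Country B's induced payoffs are 6, 4, 4, so Country B commits to Free. Subgame-perfect outcome: (T3, Free) with payoffs (9, 6).
Under simultaneous play:
Country A's best replies: Free→T3; Moderate→T2; High→T0.
Country B's best replies: T0→Moderate; T1→Moderate; T2→Moderate; T3→Moderate.
The unique mutual best reply is (T2, Moderate), giving (8, 4).
Country A earns 9 sequentially versus 8 at the Nash outcome: better off.

better off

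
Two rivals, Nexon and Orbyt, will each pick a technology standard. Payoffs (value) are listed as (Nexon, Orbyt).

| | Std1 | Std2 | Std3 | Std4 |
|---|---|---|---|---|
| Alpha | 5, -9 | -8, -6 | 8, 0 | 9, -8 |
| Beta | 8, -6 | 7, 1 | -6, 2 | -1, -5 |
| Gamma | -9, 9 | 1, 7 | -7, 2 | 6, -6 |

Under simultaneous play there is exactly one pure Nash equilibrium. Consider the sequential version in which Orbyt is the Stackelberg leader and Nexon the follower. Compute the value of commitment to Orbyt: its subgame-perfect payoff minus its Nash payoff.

Solve by backward induction (Orbyt leads).
- Std1: BR = Beta, leader payoff -6.
- Std2: BR = Beta, leader payoff 1.
- Std3: BR = Alpha, leader payoff 0.
- Std4: BR = Alpha, leader payoff -8.
Among -6, 1, 0, -8, the best is 1 at Std2. Subgame-perfect outcome: (Beta, Std2) with payoffs (7, 1).
Now find the simultaneous Nash equilibrium.
Nexon's best replies: Std1→Beta; Std2→Beta; Std3→Alpha; Std4→Alpha.
Orbyt's best replies: Alpha→Std3; Beta→Std3; Gamma→Std1.
Only (Alpha, Std3) has each player best-responding; Nash payoffs (8, 0).
Orbyt's commitment gain: 1 − 0 = 1.

1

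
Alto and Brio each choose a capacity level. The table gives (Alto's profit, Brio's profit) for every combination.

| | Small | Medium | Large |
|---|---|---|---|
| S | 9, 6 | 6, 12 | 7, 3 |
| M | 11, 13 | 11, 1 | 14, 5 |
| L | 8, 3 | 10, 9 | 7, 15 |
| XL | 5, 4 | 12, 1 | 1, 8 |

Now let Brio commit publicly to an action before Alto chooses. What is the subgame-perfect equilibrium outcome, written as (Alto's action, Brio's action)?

(M, Small)

Work backward from Alto's decision.
- Small → Alto plays M (best of 9, 11, 8, 5); Brio gets 13.
- Medium → Alto plays XL (best of 6, 11, 10, 12); Brio gets 1.
- Large → Alto plays M (best of 7, 14, 7, 1); Brio gets 5.
Maximizing over 13, 1, 5, Brio chooses Small. Subgame-perfect outcome: (M, Small) with payoffs (11, 13).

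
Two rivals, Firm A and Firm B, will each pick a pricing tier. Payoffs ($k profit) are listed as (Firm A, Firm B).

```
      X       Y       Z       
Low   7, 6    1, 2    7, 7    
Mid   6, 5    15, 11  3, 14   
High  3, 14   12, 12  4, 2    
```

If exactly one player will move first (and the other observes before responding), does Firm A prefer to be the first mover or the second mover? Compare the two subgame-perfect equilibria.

If Firm A leads: Firm B's best replies are Low→Z, Mid→Z, High→X; Firm A's induced payoffs 7, 3, 3; outcome (Low, Z), payoffs (7, 7).
If Firm B leads: Firm A's best replies are X→Low, Y→Mid, Z→Low; Firm B's induced payoffs 6, 11, 7; outcome (Mid, Y), payoffs (15, 11).
Firm A gets 7 moving first and 15 moving second, so Firm A prefers to move second.

second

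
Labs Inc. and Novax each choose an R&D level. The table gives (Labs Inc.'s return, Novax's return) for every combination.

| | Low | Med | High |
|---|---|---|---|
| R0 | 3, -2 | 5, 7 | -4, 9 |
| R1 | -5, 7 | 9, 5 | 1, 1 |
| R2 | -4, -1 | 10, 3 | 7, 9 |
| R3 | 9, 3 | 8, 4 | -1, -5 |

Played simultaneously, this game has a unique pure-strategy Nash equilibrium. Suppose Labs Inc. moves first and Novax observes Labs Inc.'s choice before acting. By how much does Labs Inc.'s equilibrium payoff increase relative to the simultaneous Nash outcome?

1

Solve by backward induction (Labs Inc. leads).
- R0: BR = High, leader payoff -4.
- R1: BR = Low, leader payoff -5.
- R2: BR = High, leader payoff 7.
- R3: BR = Med, leader payoff 8.
Labs Inc.'s induced payoffs are -4, -5, 7, 8, so Labs Inc. commits to R3. Subgame-perfect outcome: (R3, Med) with payoffs (8, 4).
Under simultaneous play:
Labs Inc.'s best replies: Low→R3; Med→R2; High→R2.
Novax's best replies: R0→High; R1→Low; R2→High; R3→Med.
The unique mutual best reply is (R2, High), giving (7, 9).
Labs Inc.'s commitment gain: 8 − 7 = 1.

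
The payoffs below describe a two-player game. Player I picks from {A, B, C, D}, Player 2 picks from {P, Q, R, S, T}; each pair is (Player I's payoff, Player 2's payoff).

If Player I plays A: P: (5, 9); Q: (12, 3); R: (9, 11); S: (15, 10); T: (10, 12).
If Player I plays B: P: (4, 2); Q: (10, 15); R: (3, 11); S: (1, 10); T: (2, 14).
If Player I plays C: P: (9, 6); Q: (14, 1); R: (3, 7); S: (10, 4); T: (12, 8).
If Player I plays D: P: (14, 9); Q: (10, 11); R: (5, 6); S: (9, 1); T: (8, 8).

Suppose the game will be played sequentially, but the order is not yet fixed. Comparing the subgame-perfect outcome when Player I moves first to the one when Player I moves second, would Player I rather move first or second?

first

If Player I leads: Player 2's best replies are A→T, B→Q, C→T, D→Q; Player I's induced payoffs 10, 10, 12, 10; outcome (C, T), payoffs (12, 8).
If Player 2 leads: Player I's best replies are P→D, Q→C, R→A, S→A, T→C; Player 2's induced payoffs 9, 1, 11, 10, 8; outcome (A, R), payoffs (9, 11).
Player I gets 12 moving first and 9 moving second, so Player I prefers to move first.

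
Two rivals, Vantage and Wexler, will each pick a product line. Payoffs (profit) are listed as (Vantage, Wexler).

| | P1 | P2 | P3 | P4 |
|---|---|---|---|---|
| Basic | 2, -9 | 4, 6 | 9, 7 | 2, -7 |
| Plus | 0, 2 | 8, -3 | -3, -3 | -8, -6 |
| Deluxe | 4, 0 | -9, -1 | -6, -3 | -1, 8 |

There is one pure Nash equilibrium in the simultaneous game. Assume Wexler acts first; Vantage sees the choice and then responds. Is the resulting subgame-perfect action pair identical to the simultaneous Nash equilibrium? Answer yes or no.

Backward induction with Wexler moving first.
- P1 → Vantage plays Deluxe (best of 2, 0, 4); Wexler gets 0.
- P2 → Vantage plays Plus (best of 4, 8, -9); Wexler gets -3.
- P3 → Vantage plays Basic (best of 9, -3, -6); Wexler gets 7.
- P4 → Vantage plays Basic (best of 2, -8, -1); Wexler gets -7.
Wexler's induced payoffs are 0, -3, 7, -7, so Wexler commits to P3. Subgame-perfect outcome: (Basic, P3) with payoffs (9, 7).
Under simultaneous play:
Vantage's best replies: P1→Deluxe; P2→Plus; P3→Basic; P4→Basic.
Wexler's best replies: Basic→P3; Plus→P1; Deluxe→P4.
Only (Basic, P3) has each player best-responding; Nash payoffs (9, 7).
Sequential outcome (Basic, P3) coincides with the Nash profile (Basic, P3).

yes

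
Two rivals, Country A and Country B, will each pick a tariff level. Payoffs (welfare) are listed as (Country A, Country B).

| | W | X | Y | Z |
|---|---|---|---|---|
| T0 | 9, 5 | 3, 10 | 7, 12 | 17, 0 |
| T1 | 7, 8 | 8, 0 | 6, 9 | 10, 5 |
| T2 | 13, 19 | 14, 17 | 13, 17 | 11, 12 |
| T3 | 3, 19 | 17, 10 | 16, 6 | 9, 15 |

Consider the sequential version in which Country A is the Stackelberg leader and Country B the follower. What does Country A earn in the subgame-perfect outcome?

13

Country B best-responds to each possible Country A move:
- T0: Country B compares 5, 10, 12, 0 and picks Y; Country A would get 7.
- T1: Country B compares 8, 0, 9, 5 and picks Y; Country A would get 6.
- T2: Country B compares 19, 17, 17, 12 and picks W; Country A would get 13.
- T3: Country B compares 19, 10, 6, 15 and picks W; Country A would get 3.
Country A's induced payoffs are 7, 6, 13, 3, so Country A commits to T2. Subgame-perfect outcome: (T2, W) with payoffs (13, 19).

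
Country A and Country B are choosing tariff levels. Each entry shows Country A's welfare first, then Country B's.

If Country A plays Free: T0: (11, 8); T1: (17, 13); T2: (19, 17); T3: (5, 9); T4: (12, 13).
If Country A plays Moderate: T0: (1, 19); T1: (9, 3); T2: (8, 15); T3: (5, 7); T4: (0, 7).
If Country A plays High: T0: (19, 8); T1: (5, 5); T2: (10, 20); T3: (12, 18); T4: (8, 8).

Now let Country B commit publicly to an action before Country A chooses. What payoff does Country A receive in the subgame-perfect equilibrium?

Solve by backward induction (Country B leads).
- T0: BR = High, leader payoff 8.
- T1: BR = Free, leader payoff 13.
- T2: BR = Free, leader payoff 17.
- T3: BR = High, leader payoff 18.
- T4: BR = Free, leader payoff 13.
Maximizing over 8, 13, 17, 18, 13, Country B chooses T3. Subgame-perfect outcome: (High, T3) with payoffs (12, 18).

12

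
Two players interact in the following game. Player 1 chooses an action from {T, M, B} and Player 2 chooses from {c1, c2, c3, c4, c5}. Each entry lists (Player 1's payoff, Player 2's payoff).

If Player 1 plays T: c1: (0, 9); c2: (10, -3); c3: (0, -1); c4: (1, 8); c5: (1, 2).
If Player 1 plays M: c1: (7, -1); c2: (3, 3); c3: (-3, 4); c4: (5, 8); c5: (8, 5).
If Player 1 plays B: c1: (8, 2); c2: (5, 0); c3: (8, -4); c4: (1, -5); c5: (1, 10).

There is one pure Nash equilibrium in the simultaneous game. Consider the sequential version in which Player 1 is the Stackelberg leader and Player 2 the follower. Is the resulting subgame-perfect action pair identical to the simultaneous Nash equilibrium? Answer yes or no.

yes

Work backward from Player 2's decision.
- T: Player 2 compares 9, -3, -1, 8, 2 and picks c1; Player 1 would get 0.
- M: Player 2 compares -1, 3, 4, 8, 5 and picks c4; Player 1 would get 5.
- B: Player 2 compares 2, 0, -4, -5, 10 and picks c5; Player 1 would get 1.
Among 0, 5, 1, the best is 5 at M. Subgame-perfect outcome: (M, c4) with payoffs (5, 8).
Under simultaneous play:
Player 1's best replies: c1→B; c2→T; c3→B; c4→M; c5→M.
Player 2's best replies: T→c1; M→c4; B→c5.
Only (M, c4) has each player best-responding; Nash payoffs (5, 8).
Sequential outcome (M, c4) coincides with the Nash profile (M, c4).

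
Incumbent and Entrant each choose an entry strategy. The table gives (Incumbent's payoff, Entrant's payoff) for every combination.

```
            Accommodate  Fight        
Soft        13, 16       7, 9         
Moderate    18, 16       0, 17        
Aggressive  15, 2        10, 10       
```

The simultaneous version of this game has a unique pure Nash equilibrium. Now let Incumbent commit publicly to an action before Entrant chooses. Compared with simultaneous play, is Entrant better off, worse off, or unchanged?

Solve by backward induction (Incumbent leads).
- Soft → Entrant plays Accommodate (best of 16, 9); Incumbent gets 13.
- Moderate → Entrant plays Fight (best of 16, 17); Incumbent gets 0.
- Aggressive → Entrant plays Fight (best of 2, 10); Incumbent gets 10.
Among 13, 0, 10, the best is 13 at Soft. Subgame-perfect outcome: (Soft, Accommodate) with payoffs (13, 16).
For the simultaneous game, intersect best replies.
Incumbent's best replies: Accommodate→Moderate; Fight→Aggressive.
Entrant's best replies: Soft→Accommodate; Moderate→Fight; Aggressive→Fight.
Only (Aggressive, Fight) has each player best-responding; Nash payoffs (10, 10).
Entrant earns 16 sequentially versus 10 at the Nash outcome: better off.

better off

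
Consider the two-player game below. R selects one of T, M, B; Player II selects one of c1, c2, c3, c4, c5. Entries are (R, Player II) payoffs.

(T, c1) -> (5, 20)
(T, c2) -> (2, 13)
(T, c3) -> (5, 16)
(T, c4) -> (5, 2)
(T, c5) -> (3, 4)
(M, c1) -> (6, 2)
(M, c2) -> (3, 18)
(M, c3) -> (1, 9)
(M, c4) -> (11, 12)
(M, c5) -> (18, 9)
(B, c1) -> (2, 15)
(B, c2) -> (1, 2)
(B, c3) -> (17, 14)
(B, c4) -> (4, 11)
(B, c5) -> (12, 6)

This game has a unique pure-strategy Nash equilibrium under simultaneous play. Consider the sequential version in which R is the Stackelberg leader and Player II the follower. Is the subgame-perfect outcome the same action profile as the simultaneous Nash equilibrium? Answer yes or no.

Solve by backward induction (R leads).
- T: Player II compares 20, 13, 16, 2, 4 and picks c1; R would get 5.
- M: Player II compares 2, 18, 9, 12, 9 and picks c2; R would get 3.
- B: Player II compares 15, 2, 14, 11, 6 and picks c1; R would get 2.
Maximizing over 5, 3, 2, R chooses T. Subgame-perfect outcome: (T, c1) with payoffs (5, 20).
Under simultaneous play:
R's best replies: c1→M; c2→M; c3→B; c4→M; c5→M.
Player II's best replies: T→c1; M→c2; B→c1.
The unique mutual best reply is (M, c2), giving (3, 18).
Sequential outcome (T, c1) differs from the Nash profile (M, c2).

no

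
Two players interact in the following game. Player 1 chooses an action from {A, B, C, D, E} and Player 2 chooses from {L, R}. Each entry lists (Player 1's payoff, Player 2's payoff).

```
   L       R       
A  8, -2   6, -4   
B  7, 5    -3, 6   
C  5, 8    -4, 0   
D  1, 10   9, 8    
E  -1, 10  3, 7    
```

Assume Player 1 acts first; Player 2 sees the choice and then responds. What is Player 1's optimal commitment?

A

Backward induction with Player 1 moving first.
- A → Player 2 plays L (best of -2, -4); Player 1 gets 8.
- B → Player 2 plays R (best of 5, 6); Player 1 gets -3.
- C → Player 2 plays L (best of 8, 0); Player 1 gets 5.
- D → Player 2 plays L (best of 10, 8); Player 1 gets 1.
- E → Player 2 plays L (best of 10, 7); Player 1 gets -1.
Maximizing over 8, -3, 5, 1, -1, Player 1 chooses A. Subgame-perfect outcome: (A, L) with payoffs (8, -2).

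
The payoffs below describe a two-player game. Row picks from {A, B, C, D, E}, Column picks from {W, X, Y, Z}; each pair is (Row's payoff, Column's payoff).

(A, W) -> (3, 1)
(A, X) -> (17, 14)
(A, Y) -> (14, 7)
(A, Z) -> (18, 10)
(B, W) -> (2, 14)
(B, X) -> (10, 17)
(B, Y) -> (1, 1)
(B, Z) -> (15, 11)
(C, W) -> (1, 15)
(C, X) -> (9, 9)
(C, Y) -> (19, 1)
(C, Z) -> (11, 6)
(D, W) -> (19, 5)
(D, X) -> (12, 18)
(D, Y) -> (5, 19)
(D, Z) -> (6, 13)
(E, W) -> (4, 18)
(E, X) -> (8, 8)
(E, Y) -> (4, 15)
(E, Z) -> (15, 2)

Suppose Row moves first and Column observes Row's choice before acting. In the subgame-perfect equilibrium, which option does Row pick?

Column best-responds to each possible Row move:
- A: Column compares 1, 14, 7, 10 and picks X; Row would get 17.
- B: Column compares 14, 17, 1, 11 and picks X; Row would get 10.
- C: Column compares 15, 9, 1, 6 and picks W; Row would get 1.
- D: Column compares 5, 18, 19, 13 and picks Y; Row would get 5.
- E: Column compares 18, 8, 15, 2 and picks W; Row would get 4.
Row's induced payoffs are 17, 10, 1, 5, 4, so Row commits to A. Subgame-perfect outcome: (A, X) with payoffs (17, 14).

A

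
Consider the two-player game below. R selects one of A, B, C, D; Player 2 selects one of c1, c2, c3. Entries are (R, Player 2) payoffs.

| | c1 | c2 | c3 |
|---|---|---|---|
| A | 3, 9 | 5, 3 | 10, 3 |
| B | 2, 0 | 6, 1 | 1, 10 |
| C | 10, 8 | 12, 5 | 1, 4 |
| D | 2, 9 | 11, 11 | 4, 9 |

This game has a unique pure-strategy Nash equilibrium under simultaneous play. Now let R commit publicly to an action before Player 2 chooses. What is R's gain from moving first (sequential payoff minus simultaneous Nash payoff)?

1

Solve by backward induction (R leads).
- A → Player 2 plays c1 (best of 9, 3, 3); R gets 3.
- B → Player 2 plays c3 (best of 0, 1, 10); R gets 1.
- C → Player 2 plays c1 (best of 8, 5, 4); R gets 10.
- D → Player 2 plays c2 (best of 9, 11, 9); R gets 11.
R's induced payoffs are 3, 1, 10, 11, so R commits to D. Subgame-perfect outcome: (D, c2) with payoffs (11, 11).
Now find the simultaneous Nash equilibrium.
R's best replies: c1→C; c2→C; c3→A.
Player 2's best replies: A→c1; B→c3; C→c1; D→c2.
Only (C, c1) has each player best-responding; Nash payoffs (10, 8).
R's commitment gain: 11 − 10 = 1.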